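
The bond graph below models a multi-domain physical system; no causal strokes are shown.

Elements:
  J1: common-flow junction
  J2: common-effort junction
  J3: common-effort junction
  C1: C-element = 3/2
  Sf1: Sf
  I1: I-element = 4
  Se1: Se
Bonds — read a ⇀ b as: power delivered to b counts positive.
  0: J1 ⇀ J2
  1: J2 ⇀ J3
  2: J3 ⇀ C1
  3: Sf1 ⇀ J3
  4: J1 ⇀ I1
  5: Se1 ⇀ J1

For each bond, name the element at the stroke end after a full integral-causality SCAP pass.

b3 |Sf1  (Sf1 fixes flow; stroke at Sf1)
b5 |J1  (Se1 fixes effort; stroke away)
b2 |J3  (C1 integral (e out))
b1 |J2  (J3 effort already set via bond 2)
b0 |J1  (common-e at J2 fixed by 1)
b4 |I1  (closing 1-jn rule on J1)

#0 |J1
#1 |J2
#2 |J3
#3 |Sf1
#4 |I1
#5 |J1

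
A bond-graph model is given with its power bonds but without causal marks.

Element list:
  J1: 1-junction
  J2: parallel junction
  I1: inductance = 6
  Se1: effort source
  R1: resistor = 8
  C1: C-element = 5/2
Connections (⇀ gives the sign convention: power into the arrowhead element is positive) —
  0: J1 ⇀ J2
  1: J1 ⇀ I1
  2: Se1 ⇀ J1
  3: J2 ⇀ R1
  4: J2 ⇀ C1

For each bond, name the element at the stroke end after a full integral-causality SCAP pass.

b2 |J1  (Se1 (Se) sets effort on bond)
b1 |I1  (I1 outputs flow p/I1)
b0 |J1  (J1: bond 1 brought flow, rest push out)
b4 |J2  (C1 outputs effort q/C1)
b3 |R1  (J2: bond 4 brought effort, rest push out)

β0 |J1
β1 |I1
β2 |J1
β3 |R1
β4 |J2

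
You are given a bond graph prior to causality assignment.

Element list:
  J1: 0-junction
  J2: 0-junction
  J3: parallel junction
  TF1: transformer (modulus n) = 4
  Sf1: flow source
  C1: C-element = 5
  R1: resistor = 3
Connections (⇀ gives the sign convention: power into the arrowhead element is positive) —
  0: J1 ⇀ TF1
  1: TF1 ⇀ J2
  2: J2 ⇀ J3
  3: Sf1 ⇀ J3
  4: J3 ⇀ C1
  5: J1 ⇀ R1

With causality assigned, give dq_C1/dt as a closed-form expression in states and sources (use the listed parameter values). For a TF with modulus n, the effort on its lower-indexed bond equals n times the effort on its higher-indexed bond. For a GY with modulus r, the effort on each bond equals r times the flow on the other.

dq_C1/dt = F_Sf1 - 16*q_C1/15

β3 stroke at Sf1  (source Sf1 imposes f)
β4 stroke at J3  (C1 integral (e out))
β2 stroke at J2  (J3: bond 4 brought effort, rest push out)
β1 stroke at TF1  (0-jn J2 has e-setter on 2)
β0 stroke at J1  (TF TF1: opposite of bond 1)
β5 stroke at R1  (J1 effort already set via bond 0)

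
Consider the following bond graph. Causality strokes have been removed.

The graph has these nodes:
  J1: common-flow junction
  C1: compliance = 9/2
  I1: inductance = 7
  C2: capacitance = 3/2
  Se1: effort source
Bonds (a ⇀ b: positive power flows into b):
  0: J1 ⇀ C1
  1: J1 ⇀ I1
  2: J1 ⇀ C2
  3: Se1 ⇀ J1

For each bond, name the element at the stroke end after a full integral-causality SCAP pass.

#3 |J1  (Se1 fixes effort; stroke away)
#0 |J1  (C1: C, integral causality)
#1 |I1  (prefer integral on I1)
#2 |J1  (common-f at J1 fixed by 1)

b0 |J1
b1 |I1
b2 |J1
b3 |J1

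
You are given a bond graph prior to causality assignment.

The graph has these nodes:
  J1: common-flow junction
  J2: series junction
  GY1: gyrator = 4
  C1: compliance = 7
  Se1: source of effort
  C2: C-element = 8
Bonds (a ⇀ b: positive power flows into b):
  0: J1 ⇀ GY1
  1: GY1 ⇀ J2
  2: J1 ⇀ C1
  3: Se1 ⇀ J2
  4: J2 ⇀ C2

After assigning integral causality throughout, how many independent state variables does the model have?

2  (C1, C2 all integral)

β3 stroke at J2  (Se1 (Se) sets effort on bond)
β2 stroke at J1  (C1 outputs effort q/C1)
β0 stroke at GY1  (only one flow-in slot at J1)
β1 stroke at GY1  (through GY1, causality inverts; strokes same side of GY1)
β4 stroke at J2  (1-jn J2 has f-setter on 1)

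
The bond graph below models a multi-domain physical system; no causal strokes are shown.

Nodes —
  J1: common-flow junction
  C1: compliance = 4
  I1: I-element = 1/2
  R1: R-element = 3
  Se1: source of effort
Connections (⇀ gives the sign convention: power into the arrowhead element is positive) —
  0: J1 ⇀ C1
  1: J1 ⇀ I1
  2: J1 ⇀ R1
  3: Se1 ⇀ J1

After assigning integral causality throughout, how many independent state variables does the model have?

b3 stroke at J1  (Se1 (Se) sets effort on bond)
b0 stroke at J1  (C1: C, integral causality)
b1 stroke at I1  (I1: I, integral causality)
b2 stroke at J1  (common-f at J1 fixed by 1)

2  (C1, I1 all integral)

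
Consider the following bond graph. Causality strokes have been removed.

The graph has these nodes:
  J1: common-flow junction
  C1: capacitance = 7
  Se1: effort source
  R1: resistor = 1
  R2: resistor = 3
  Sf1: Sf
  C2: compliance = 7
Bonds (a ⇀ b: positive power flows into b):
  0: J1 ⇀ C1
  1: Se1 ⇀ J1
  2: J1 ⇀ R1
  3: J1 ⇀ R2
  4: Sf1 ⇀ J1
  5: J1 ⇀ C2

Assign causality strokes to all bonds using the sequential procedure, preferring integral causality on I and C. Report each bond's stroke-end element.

bond 1 stroke at J1  (Se1: effort source, stroke at far end)
bond 4 stroke at Sf1  (Sf1: flow source, stroke at near end)
bond 0 stroke at J1  (common-f at J1 fixed by 4)
bond 2 stroke at J1  (common-f at J1 fixed by 4)
bond 3 stroke at J1  (common-f at J1 fixed by 4)
bond 5 stroke at J1  (J1 flow already set via bond 4)

#0 →J1
#1 →J1
#2 →J1
#3 →J1
#4 →Sf1
#5 →J1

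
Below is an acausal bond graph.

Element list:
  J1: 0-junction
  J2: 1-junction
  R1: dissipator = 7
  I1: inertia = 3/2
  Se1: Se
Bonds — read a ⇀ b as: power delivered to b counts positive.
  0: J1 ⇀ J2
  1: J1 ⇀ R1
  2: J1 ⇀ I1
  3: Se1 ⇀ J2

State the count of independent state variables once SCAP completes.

bond 3 stroke at J2  (Se1: effort source, stroke at far end)
bond 0 stroke at J1  (J2: last free bond brings flow in)
bond 1 stroke at R1  (0-jn J1 has e-setter on 0)
bond 2 stroke at I1  (J1: bond 0 brought effort, rest push out)

1  (I1 all integral)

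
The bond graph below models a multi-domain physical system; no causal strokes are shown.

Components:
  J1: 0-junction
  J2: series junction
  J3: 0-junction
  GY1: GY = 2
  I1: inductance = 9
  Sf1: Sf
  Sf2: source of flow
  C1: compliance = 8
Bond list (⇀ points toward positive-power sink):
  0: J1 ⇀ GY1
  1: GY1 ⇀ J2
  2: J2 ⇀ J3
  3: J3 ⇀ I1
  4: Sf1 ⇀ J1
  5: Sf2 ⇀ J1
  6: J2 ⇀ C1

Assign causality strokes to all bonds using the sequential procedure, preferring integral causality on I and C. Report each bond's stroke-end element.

#0 stroke at J1
#1 stroke at J2
#2 stroke at J3
#3 stroke at I1
#4 stroke at Sf1
#5 stroke at Sf2
#6 stroke at J2

b4 stroke at Sf1  (Sf1: flow source, stroke at near end)
b5 stroke at Sf2  (Sf2 (Sf) sets flow on bond)
b0 stroke at J1  (closing 0-jn rule on J1)
b1 stroke at J2  (GY1 both-in/both-out from 0)
b3 stroke at I1  (I1 integral (f out))
b2 stroke at J3  (J3 needs exactly one e-in)
b6 stroke at J2  (common-f at J2 fixed by 2)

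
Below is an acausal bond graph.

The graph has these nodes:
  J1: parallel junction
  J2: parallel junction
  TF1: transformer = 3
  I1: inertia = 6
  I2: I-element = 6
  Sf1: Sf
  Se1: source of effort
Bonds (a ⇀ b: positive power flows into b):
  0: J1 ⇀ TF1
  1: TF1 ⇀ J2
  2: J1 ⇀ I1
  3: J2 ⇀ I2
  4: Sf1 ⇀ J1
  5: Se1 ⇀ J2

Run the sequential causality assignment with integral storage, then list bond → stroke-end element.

#0 |J1
#1 |TF1
#2 |I1
#3 |I2
#4 |Sf1
#5 |J2

β4 →Sf1  (source Sf1 imposes f)
β5 →J2  (Se1 fixes effort; stroke away)
β1 →TF1  (0-jn J2 has e-setter on 5)
β3 →I2  (0-jn J2 has e-setter on 5)
β0 →J1  (TF1 one-in-one-out from 1)
β2 →I1  (J1 effort already set via bond 0)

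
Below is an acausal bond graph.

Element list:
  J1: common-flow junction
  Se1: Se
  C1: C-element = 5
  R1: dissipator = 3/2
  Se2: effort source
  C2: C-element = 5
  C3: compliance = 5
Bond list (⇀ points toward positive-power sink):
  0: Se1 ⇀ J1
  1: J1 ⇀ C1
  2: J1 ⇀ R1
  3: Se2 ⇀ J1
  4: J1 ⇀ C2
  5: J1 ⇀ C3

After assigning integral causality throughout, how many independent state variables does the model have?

3  (C1, C2, C3 all integral)

bond 0 stroke at J1  (Se1 fixes effort; stroke away)
bond 3 stroke at J1  (Se2: effort source, stroke at far end)
bond 1 stroke at J1  (C1 outputs effort q/C1)
bond 4 stroke at J1  (C2 integral (e out))
bond 5 stroke at J1  (C3 integral (e out))
bond 2 stroke at R1  (only one flow-in slot at J1)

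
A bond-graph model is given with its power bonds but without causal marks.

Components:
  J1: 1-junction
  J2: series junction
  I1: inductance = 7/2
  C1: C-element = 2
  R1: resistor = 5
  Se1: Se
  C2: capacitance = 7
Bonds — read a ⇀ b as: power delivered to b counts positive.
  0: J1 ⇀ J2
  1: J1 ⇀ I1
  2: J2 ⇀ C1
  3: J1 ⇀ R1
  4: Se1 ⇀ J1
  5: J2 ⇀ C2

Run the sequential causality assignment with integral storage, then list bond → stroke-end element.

b4 |J1  (Se1: effort source, stroke at far end)
b1 |I1  (prefer integral on I1)
b0 |J1  (1-jn J1 has f-setter on 1)
b3 |J1  (J1: bond 1 brought flow, rest push out)
b2 |J2  (J2 flow already set via bond 0)
b5 |J2  (1-jn J2 has f-setter on 0)

β0 |J1
β1 |I1
β2 |J2
β3 |J1
β4 |J1
β5 |J2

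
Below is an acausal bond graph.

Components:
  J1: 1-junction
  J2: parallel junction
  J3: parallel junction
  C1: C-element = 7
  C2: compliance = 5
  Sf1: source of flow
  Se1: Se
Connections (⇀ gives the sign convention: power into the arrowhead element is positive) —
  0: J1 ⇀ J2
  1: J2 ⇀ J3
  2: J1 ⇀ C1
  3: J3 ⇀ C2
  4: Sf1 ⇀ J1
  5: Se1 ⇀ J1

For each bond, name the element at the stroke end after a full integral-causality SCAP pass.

β0 →J1
β1 →J2
β2 →J1
β3 →J3
β4 →Sf1
β5 →J1

bond 4 stroke→Sf1  (source Sf1 imposes f)
bond 5 stroke→J1  (Se1 (Se) sets effort on bond)
bond 0 stroke→J1  (J1: bond 4 brought flow, rest push out)
bond 2 stroke→J1  (J1 flow already set via bond 4)
bond 1 stroke→J2  (J2: last free bond brings effort in)
bond 3 stroke→J3  (closing 0-jn rule on J3)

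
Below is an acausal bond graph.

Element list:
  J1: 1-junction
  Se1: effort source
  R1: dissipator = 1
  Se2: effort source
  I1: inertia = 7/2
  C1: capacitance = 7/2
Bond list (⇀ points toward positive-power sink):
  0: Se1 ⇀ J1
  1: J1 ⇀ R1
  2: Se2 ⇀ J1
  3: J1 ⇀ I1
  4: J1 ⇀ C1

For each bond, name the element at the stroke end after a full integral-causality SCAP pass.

#0 →J1  (Se1 (Se) sets effort on bond)
#2 →J1  (Se2: effort source, stroke at far end)
#3 →I1  (prefer integral on I1)
#1 →J1  (J1: bond 3 brought flow, rest push out)
#4 →J1  (J1 flow already set via bond 3)

β0 stroke→J1
β1 stroke→J1
β2 stroke→J1
β3 stroke→I1
β4 stroke→J1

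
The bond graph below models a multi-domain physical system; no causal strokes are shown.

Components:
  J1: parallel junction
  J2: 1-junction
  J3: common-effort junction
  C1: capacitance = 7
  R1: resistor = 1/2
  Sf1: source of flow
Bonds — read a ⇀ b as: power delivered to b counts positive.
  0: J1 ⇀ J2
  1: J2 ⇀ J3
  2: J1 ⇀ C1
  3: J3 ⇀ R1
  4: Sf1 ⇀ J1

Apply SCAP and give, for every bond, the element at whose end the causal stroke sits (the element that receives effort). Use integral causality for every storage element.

β0 stroke at J2
β1 stroke at J3
β2 stroke at J1
β3 stroke at R1
β4 stroke at Sf1

b4 stroke at Sf1  (Sf1: flow source, stroke at near end)
b2 stroke at J1  (prefer integral on C1)
b0 stroke at J2  (0-jn J1 has e-setter on 2)
b1 stroke at J3  (only one flow-in slot at J2)
b3 stroke at R1  (J3 effort already set via bond 1)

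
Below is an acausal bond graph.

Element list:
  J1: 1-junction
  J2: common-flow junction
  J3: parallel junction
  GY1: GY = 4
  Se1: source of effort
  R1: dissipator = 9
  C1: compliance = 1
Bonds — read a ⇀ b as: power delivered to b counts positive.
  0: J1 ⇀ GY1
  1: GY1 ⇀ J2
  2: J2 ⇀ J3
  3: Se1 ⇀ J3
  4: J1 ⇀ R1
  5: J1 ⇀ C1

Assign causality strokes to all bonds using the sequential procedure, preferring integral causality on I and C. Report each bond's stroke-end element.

β3 stroke→J3  (Se1 (Se) sets effort on bond)
β2 stroke→J2  (J3 effort already set via bond 3)
β1 stroke→GY1  (closing 1-jn rule on J2)
β0 stroke→GY1  (GY GY1: same side as bond 1)
β4 stroke→J1  (J1: bond 0 brought flow, rest push out)
β5 stroke→J1  (J1 flow already set via bond 0)

β0 →GY1
β1 →GY1
β2 →J2
β3 →J3
β4 →J1
β5 →J1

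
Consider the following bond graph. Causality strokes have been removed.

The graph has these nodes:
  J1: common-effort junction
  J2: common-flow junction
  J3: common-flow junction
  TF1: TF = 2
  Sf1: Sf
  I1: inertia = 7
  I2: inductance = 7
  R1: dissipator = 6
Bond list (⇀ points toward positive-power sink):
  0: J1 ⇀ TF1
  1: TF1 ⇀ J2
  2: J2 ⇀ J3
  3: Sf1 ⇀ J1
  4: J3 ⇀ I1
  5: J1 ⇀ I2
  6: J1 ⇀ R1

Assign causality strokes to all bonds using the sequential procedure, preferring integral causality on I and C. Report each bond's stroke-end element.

b3 stroke→Sf1  (Sf1 fixes flow; stroke at Sf1)
b4 stroke→I1  (I1 integral (f out))
b2 stroke→J3  (J3: bond 4 brought flow, rest push out)
b1 stroke→J2  (J2: bond 2 brought flow, rest push out)
b0 stroke→TF1  (TF TF1: opposite of bond 1)
b5 stroke→I2  (prefer integral on I2)
b6 stroke→J1  (J1 needs exactly one e-in)

#0 stroke→TF1
#1 stroke→J2
#2 stroke→J3
#3 stroke→Sf1
#4 stroke→I1
#5 stroke→I2
#6 stroke→J1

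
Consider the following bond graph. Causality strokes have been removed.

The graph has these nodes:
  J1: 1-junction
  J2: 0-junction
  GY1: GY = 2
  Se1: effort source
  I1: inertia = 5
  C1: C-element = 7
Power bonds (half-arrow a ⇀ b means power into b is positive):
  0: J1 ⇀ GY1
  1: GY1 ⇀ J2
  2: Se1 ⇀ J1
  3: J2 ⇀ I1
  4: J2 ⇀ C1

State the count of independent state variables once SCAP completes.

2  (C1, I1 all integral)

b2 stroke→J1  (Se1: effort source, stroke at far end)
b0 stroke→GY1  (closing 1-jn rule on J1)
b1 stroke→GY1  (through GY1, causality inverts; strokes same side of GY1)
b3 stroke→I1  (I1 integral (f out))
b4 stroke→J2  (closing 0-jn rule on J2)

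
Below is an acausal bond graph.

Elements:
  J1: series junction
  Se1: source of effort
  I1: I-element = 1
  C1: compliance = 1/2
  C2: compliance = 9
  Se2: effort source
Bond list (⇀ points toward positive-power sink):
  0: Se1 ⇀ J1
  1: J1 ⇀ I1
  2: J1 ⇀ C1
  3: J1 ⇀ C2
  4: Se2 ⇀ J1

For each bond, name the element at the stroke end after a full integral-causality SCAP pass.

b0 stroke at J1  (Se1 (Se) sets effort on bond)
b4 stroke at J1  (source Se2 imposes e)
b1 stroke at I1  (I1: I, integral causality)
b2 stroke at J1  (J1 flow already set via bond 1)
b3 stroke at J1  (1-jn J1 has f-setter on 1)

β0 |J1
β1 |I1
β2 |J1
β3 |J1
β4 |J1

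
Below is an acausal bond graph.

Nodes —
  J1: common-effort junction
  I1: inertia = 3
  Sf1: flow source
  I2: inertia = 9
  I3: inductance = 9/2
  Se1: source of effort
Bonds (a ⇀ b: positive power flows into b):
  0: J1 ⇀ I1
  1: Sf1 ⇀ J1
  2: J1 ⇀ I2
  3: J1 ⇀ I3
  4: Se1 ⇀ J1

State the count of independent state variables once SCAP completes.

#1 stroke at Sf1  (Sf1: flow source, stroke at near end)
#4 stroke at J1  (Se1: effort source, stroke at far end)
#0 stroke at I1  (J1: bond 4 brought effort, rest push out)
#2 stroke at I2  (0-jn J1 has e-setter on 4)
#3 stroke at I3  (0-jn J1 has e-setter on 4)

3  (I1, I2, I3 all integral)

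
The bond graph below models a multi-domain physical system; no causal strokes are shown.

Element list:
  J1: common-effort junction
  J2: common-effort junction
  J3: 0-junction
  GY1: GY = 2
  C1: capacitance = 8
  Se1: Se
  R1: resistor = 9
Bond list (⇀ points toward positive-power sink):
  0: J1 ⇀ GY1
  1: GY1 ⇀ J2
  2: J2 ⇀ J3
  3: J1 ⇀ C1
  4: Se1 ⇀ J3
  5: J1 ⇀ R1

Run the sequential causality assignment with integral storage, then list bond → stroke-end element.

bond 4 stroke→J3  (Se1: effort source, stroke at far end)
bond 2 stroke→J2  (J3 effort already set via bond 4)
bond 1 stroke→GY1  (J2: bond 2 brought effort, rest push out)
bond 0 stroke→GY1  (GY1: gyrator matches bond 1)
bond 3 stroke→J1  (C1 integral (e out))
bond 5 stroke→R1  (J1 effort already set via bond 3)

#0 stroke at GY1
#1 stroke at GY1
#2 stroke at J2
#3 stroke at J1
#4 stroke at J3
#5 stroke at R1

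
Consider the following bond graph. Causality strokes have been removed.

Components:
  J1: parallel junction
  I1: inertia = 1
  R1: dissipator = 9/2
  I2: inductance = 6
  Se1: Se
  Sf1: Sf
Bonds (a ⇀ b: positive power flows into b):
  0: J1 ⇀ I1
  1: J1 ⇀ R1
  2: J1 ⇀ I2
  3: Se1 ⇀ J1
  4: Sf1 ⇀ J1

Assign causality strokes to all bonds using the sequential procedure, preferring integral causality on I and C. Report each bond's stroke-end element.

b0 |I1
b1 |R1
b2 |I2
b3 |J1
b4 |Sf1

β3 stroke→J1  (Se1: effort source, stroke at far end)
β4 stroke→Sf1  (source Sf1 imposes f)
β0 stroke→I1  (0-jn J1 has e-setter on 3)
β1 stroke→R1  (J1: bond 3 brought effort, rest push out)
β2 stroke→I2  (common-e at J1 fixed by 3)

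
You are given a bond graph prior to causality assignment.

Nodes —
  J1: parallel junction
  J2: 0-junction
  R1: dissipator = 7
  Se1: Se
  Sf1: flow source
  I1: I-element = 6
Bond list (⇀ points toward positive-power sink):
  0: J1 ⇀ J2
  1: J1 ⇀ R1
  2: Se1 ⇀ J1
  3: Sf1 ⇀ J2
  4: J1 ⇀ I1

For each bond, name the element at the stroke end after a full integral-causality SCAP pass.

bond 0 stroke at J2
bond 1 stroke at R1
bond 2 stroke at J1
bond 3 stroke at Sf1
bond 4 stroke at I1

#2 stroke at J1  (Se1 fixes effort; stroke away)
#3 stroke at Sf1  (Sf1 (Sf) sets flow on bond)
#0 stroke at J2  (0-jn J1 has e-setter on 2)
#1 stroke at R1  (common-e at J1 fixed by 2)
#4 stroke at I1  (J1: bond 2 brought effort, rest push out)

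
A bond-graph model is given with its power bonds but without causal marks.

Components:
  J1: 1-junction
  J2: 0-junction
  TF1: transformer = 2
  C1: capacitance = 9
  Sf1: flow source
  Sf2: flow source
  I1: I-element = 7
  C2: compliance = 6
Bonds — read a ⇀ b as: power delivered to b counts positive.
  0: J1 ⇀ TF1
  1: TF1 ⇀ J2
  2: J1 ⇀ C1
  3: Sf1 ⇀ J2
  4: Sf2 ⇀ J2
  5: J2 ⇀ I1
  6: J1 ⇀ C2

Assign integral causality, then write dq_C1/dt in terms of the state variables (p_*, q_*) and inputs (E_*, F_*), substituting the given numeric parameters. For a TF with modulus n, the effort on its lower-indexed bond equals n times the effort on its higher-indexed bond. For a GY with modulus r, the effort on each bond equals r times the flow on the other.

dq_C1/dt = -F_Sf1/2 - F_Sf2/2 + p_I1/14

#3 stroke→Sf1  (Sf1 fixes flow; stroke at Sf1)
#4 stroke→Sf2  (Sf2: flow source, stroke at near end)
#2 stroke→J1  (prefer integral on C1)
#5 stroke→I1  (prefer integral on I1)
#1 stroke→J2  (closing 0-jn rule on J2)
#0 stroke→TF1  (TF TF1: opposite of bond 1)
#6 stroke→J1  (1-jn J1 has f-setter on 0)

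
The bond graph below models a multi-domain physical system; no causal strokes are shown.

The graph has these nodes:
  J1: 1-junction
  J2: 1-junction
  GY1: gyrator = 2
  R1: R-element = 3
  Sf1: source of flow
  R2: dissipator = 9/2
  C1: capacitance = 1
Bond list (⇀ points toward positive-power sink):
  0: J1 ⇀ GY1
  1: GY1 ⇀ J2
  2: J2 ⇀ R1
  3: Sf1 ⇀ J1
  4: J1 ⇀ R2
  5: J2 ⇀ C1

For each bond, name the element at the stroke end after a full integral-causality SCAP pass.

bond 0 →J1
bond 1 →J2
bond 2 →R1
bond 3 →Sf1
bond 4 →J1
bond 5 →J2

#3 →Sf1  (Sf1 fixes flow; stroke at Sf1)
#0 →J1  (J1 flow already set via bond 3)
#4 →J1  (J1 flow already set via bond 3)
#1 →J2  (GY GY1: same side as bond 0)
#5 →J2  (prefer integral on C1)
#2 →R1  (J2: last free bond brings flow in)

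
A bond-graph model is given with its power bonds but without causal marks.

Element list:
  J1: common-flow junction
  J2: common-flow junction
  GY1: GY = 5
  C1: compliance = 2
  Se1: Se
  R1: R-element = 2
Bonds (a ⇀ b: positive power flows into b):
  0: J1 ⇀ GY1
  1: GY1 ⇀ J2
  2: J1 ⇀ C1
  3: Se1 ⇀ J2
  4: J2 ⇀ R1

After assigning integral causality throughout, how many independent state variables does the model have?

1  (C1 all integral)

β3 stroke at J2  (Se1 fixes effort; stroke away)
β2 stroke at J1  (C1 outputs effort q/C1)
β0 stroke at GY1  (closing 1-jn rule on J1)
β1 stroke at GY1  (through GY1, causality inverts; strokes same side of GY1)
β4 stroke at J2  (common-f at J2 fixed by 1)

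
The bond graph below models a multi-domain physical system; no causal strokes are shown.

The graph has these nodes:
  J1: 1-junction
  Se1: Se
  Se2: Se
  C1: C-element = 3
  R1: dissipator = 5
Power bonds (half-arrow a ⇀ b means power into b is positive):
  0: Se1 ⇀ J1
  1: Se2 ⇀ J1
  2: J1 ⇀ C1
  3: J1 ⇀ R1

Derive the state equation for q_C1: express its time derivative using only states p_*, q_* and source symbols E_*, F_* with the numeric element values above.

dq_C1/dt = E_Se1/5 + E_Se2/5 - q_C1/15

bond 0 stroke at J1  (Se1 fixes effort; stroke away)
bond 1 stroke at J1  (Se2 (Se) sets effort on bond)
bond 2 stroke at J1  (C1 outputs effort q/C1)
bond 3 stroke at R1  (J1: last free bond brings flow in)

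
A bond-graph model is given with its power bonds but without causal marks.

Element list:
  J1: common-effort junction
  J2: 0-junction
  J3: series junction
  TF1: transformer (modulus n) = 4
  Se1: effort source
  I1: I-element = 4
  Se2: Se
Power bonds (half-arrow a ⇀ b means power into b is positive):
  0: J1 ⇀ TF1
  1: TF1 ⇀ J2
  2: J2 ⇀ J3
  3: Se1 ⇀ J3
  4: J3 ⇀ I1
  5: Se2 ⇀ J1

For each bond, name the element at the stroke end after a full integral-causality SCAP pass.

β0 |TF1
β1 |J2
β2 |J3
β3 |J3
β4 |I1
β5 |J1

bond 3 stroke at J3  (Se1 (Se) sets effort on bond)
bond 5 stroke at J1  (Se2 (Se) sets effort on bond)
bond 0 stroke at TF1  (0-jn J1 has e-setter on 5)
bond 1 stroke at J2  (through TF1, causality passes straight; one stroke at TF1)
bond 2 stroke at J3  (J2 effort already set via bond 1)
bond 4 stroke at I1  (J3: last free bond brings flow in)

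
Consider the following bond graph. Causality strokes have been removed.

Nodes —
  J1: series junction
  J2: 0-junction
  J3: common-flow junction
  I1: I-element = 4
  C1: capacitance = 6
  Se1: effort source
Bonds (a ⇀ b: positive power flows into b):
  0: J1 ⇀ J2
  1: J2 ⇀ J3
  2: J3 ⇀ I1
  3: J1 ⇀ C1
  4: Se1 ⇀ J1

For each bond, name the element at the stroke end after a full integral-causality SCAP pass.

#0 stroke→J2
#1 stroke→J3
#2 stroke→I1
#3 stroke→J1
#4 stroke→J1

bond 4 stroke at J1  (Se1: effort source, stroke at far end)
bond 2 stroke at I1  (I1 outputs flow p/I1)
bond 1 stroke at J3  (common-f at J3 fixed by 2)
bond 0 stroke at J2  (J2 needs exactly one e-in)
bond 3 stroke at J1  (J1 flow already set via bond 0)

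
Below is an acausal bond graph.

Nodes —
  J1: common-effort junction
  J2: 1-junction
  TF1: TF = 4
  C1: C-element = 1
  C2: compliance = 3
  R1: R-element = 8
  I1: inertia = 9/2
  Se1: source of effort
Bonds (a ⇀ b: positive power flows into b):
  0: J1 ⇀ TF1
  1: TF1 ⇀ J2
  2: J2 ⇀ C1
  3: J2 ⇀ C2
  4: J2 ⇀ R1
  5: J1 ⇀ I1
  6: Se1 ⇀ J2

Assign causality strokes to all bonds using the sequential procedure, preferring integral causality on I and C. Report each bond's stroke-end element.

b6 |J2  (source Se1 imposes e)
b2 |J2  (C1 integral (e out))
b3 |J2  (C2 outputs effort q/C2)
b5 |I1  (I1: I, integral causality)
b0 |J1  (J1 needs exactly one e-in)
b1 |TF1  (TF1 one-in-one-out from 0)
b4 |J2  (1-jn J2 has f-setter on 1)

#0 stroke→J1
#1 stroke→TF1
#2 stroke→J2
#3 stroke→J2
#4 stroke→J2
#5 stroke→I1
#6 stroke→J2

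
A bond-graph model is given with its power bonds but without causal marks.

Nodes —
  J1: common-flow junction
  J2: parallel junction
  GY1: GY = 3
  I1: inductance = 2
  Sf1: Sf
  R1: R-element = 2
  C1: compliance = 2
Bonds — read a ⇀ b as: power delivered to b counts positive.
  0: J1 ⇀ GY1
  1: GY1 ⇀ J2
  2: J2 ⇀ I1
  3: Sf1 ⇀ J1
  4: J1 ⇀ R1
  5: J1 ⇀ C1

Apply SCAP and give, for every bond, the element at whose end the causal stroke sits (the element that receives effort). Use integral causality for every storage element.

b3 stroke→Sf1  (Sf1 fixes flow; stroke at Sf1)
b0 stroke→J1  (common-f at J1 fixed by 3)
b4 stroke→J1  (1-jn J1 has f-setter on 3)
b5 stroke→J1  (J1: bond 3 brought flow, rest push out)
b1 stroke→J2  (GY1 both-in/both-out from 0)
b2 stroke→I1  (J2 effort already set via bond 1)

bond 0 stroke at J1
bond 1 stroke at J2
bond 2 stroke at I1
bond 3 stroke at Sf1
bond 4 stroke at J1
bond 5 stroke at J1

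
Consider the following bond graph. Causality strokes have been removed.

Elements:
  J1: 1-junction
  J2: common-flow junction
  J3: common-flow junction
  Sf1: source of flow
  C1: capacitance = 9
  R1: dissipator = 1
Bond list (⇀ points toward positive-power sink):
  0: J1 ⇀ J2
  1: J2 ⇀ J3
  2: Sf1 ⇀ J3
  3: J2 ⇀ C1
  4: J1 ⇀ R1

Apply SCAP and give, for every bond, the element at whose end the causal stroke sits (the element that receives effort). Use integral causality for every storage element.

β0 →J2
β1 →J3
β2 →Sf1
β3 →J2
β4 →J1

bond 2 |Sf1  (Sf1 (Sf) sets flow on bond)
bond 1 |J3  (J3: bond 2 brought flow, rest push out)
bond 0 |J2  (common-f at J2 fixed by 1)
bond 3 |J2  (J2 flow already set via bond 1)
bond 4 |J1  (1-jn J1 has f-setter on 0)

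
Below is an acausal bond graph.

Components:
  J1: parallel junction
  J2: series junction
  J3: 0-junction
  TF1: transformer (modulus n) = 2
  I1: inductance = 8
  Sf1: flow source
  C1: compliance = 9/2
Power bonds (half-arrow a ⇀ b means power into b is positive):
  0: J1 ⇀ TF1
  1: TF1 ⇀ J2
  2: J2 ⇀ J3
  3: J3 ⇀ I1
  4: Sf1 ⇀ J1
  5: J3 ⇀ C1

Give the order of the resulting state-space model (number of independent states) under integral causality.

#4 stroke→Sf1  (Sf1 (Sf) sets flow on bond)
#0 stroke→J1  (J1 needs exactly one e-in)
#1 stroke→TF1  (TF1: transformer flips bond 0)
#2 stroke→J2  (common-f at J2 fixed by 1)
#3 stroke→I1  (I1: I, integral causality)
#5 stroke→J3  (J3 needs exactly one e-in)

2  (C1, I1 all integral)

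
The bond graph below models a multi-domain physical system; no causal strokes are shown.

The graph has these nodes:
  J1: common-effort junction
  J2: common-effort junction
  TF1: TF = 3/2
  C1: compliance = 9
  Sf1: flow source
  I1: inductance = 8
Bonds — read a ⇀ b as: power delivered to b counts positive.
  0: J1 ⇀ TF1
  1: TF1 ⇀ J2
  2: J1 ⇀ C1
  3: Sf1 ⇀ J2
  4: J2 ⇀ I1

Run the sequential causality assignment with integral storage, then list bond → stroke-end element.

#0 |TF1
#1 |J2
#2 |J1
#3 |Sf1
#4 |I1

#3 stroke→Sf1  (source Sf1 imposes f)
#2 stroke→J1  (prefer integral on C1)
#0 stroke→TF1  (J1 effort already set via bond 2)
#1 stroke→J2  (TF1 one-in-one-out from 0)
#4 stroke→I1  (J2: bond 1 brought effort, rest push out)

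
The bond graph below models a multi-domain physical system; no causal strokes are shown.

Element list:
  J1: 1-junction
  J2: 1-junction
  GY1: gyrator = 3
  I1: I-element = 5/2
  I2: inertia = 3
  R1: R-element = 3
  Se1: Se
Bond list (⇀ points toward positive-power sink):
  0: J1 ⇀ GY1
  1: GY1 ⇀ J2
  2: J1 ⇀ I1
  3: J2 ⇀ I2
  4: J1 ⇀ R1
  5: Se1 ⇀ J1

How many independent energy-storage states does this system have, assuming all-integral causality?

2  (I1, I2 all integral)

bond 5 |J1  (Se1 fixes effort; stroke away)
bond 2 |I1  (I1: I, integral causality)
bond 0 |J1  (common-f at J1 fixed by 2)
bond 4 |J1  (J1 flow already set via bond 2)
bond 1 |J2  (through GY1, causality inverts; strokes same side of GY1)
bond 3 |I2  (closing 1-jn rule on J2)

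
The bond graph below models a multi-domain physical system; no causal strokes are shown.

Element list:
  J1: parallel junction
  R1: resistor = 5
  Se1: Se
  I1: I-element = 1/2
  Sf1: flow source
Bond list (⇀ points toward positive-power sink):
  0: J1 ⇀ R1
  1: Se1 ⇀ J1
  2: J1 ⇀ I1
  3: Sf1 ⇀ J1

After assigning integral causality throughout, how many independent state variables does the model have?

1  (I1 all integral)

β1 stroke at J1  (Se1: effort source, stroke at far end)
β3 stroke at Sf1  (Sf1 (Sf) sets flow on bond)
β0 stroke at R1  (J1 effort already set via bond 1)
β2 stroke at I1  (0-jn J1 has e-setter on 1)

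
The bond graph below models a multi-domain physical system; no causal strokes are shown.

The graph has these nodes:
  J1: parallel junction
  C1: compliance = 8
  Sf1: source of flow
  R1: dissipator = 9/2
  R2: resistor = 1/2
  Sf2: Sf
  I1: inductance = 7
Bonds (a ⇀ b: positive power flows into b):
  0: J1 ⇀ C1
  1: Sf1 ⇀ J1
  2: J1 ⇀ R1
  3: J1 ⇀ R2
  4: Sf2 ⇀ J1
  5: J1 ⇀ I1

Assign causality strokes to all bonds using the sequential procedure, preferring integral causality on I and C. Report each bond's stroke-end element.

#1 stroke at Sf1  (Sf1: flow source, stroke at near end)
#4 stroke at Sf2  (source Sf2 imposes f)
#0 stroke at J1  (prefer integral on C1)
#2 stroke at R1  (common-e at J1 fixed by 0)
#3 stroke at R2  (common-e at J1 fixed by 0)
#5 stroke at I1  (common-e at J1 fixed by 0)

β0 stroke→J1
β1 stroke→Sf1
β2 stroke→R1
β3 stroke→R2
β4 stroke→Sf2
β5 stroke→I1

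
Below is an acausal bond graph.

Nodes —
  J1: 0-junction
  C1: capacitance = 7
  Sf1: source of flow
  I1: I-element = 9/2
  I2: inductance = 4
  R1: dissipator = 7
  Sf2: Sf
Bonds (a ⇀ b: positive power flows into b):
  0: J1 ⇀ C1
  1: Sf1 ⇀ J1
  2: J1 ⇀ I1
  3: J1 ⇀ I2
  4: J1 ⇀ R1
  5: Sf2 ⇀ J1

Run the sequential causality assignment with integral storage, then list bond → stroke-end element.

b1 stroke at Sf1  (Sf1 (Sf) sets flow on bond)
b5 stroke at Sf2  (Sf2 fixes flow; stroke at Sf2)
b0 stroke at J1  (C1: C, integral causality)
b2 stroke at I1  (common-e at J1 fixed by 0)
b3 stroke at I2  (common-e at J1 fixed by 0)
b4 stroke at R1  (J1 effort already set via bond 0)

#0 stroke at J1
#1 stroke at Sf1
#2 stroke at I1
#3 stroke at I2
#4 stroke at R1
#5 stroke at Sf2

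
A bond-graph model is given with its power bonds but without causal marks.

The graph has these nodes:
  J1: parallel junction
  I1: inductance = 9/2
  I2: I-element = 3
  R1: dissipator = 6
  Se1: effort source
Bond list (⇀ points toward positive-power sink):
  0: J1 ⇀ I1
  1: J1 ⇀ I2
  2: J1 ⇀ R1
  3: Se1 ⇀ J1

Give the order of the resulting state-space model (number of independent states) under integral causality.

b3 |J1  (Se1: effort source, stroke at far end)
b0 |I1  (J1 effort already set via bond 3)
b1 |I2  (0-jn J1 has e-setter on 3)
b2 |R1  (common-e at J1 fixed by 3)

2  (I1, I2 all integral)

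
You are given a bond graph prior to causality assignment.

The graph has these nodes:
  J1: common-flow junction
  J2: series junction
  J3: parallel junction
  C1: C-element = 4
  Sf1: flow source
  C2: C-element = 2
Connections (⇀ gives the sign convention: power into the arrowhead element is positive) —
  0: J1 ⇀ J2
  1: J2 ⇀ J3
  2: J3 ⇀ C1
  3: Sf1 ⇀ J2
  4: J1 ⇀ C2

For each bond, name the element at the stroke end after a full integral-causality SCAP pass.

bond 0 |J2
bond 1 |J2
bond 2 |J3
bond 3 |Sf1
bond 4 |J1

bond 3 stroke at Sf1  (source Sf1 imposes f)
bond 0 stroke at J2  (J2 flow already set via bond 3)
bond 1 stroke at J2  (J2: bond 3 brought flow, rest push out)
bond 2 stroke at J3  (J3: last free bond brings effort in)
bond 4 stroke at J1  (J1: bond 0 brought flow, rest push out)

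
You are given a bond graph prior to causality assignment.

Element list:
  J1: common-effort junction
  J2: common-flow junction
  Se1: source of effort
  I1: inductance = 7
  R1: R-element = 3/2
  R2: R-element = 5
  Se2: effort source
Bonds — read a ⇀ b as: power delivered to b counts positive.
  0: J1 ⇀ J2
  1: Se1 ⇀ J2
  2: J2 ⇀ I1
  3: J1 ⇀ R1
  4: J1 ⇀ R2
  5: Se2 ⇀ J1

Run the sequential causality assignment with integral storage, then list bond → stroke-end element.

#1 →J2  (Se1: effort source, stroke at far end)
#5 →J1  (source Se2 imposes e)
#0 →J2  (J1: bond 5 brought effort, rest push out)
#3 →R1  (J1: bond 5 brought effort, rest push out)
#4 →R2  (J1: bond 5 brought effort, rest push out)
#2 →I1  (closing 1-jn rule on J2)

#0 |J2
#1 |J2
#2 |I1
#3 |R1
#4 |R2
#5 |J1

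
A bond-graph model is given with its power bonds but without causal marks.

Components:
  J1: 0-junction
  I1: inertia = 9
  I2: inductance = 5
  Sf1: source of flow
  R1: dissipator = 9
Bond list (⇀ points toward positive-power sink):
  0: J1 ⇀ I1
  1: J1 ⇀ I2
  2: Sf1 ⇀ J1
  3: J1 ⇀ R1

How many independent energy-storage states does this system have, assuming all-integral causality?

2  (I1, I2 all integral)

bond 2 →Sf1  (Sf1 fixes flow; stroke at Sf1)
bond 0 →I1  (I1 outputs flow p/I1)
bond 1 →I2  (I2 outputs flow p/I2)
bond 3 →J1  (J1: last free bond brings effort in)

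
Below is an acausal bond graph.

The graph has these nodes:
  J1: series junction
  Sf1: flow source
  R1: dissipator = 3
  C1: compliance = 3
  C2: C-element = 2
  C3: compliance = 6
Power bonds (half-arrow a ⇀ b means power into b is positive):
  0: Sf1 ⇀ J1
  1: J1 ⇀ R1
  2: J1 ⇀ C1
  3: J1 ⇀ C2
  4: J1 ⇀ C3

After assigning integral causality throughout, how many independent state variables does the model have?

3  (C1, C2, C3 all integral)

b0 |Sf1  (Sf1 (Sf) sets flow on bond)
b1 |J1  (J1 flow already set via bond 0)
b2 |J1  (J1 flow already set via bond 0)
b3 |J1  (1-jn J1 has f-setter on 0)
b4 |J1  (J1 flow already set via bond 0)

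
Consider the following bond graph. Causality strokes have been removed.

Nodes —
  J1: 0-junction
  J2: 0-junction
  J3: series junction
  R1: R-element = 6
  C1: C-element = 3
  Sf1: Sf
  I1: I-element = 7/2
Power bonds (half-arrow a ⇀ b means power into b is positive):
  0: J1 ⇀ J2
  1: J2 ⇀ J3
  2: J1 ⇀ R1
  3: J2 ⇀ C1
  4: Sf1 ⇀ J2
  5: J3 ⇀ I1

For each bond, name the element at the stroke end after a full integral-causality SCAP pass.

bond 0 →J1
bond 1 →J3
bond 2 →R1
bond 3 →J2
bond 4 →Sf1
bond 5 →I1

b4 |Sf1  (source Sf1 imposes f)
b3 |J2  (prefer integral on C1)
b0 |J1  (common-e at J2 fixed by 3)
b1 |J3  (J2 effort already set via bond 3)
b5 |I1  (only one flow-in slot at J3)
b2 |R1  (J1: bond 0 brought effort, rest push out)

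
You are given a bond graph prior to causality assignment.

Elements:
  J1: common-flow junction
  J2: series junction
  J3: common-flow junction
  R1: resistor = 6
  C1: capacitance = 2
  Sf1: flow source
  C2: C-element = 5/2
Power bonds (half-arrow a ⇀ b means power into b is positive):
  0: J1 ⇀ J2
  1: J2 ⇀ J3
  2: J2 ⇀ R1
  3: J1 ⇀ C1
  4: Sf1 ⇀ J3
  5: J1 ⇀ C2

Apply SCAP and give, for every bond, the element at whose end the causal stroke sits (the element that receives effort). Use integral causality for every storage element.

#0 stroke at J2
#1 stroke at J3
#2 stroke at J2
#3 stroke at J1
#4 stroke at Sf1
#5 stroke at J1

#4 stroke at Sf1  (source Sf1 imposes f)
#1 stroke at J3  (J3: bond 4 brought flow, rest push out)
#0 stroke at J2  (J2: bond 1 brought flow, rest push out)
#2 stroke at J2  (common-f at J2 fixed by 1)
#3 stroke at J1  (J1: bond 0 brought flow, rest push out)
#5 stroke at J1  (J1 flow already set via bond 0)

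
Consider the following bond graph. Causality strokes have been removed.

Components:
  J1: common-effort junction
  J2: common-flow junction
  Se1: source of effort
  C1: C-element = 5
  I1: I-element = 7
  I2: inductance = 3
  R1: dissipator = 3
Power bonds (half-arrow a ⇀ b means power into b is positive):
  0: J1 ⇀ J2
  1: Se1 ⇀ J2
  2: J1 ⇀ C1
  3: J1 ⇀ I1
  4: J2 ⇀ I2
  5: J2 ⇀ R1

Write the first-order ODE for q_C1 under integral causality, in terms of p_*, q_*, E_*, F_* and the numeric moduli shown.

bond 1 |J2  (Se1 fixes effort; stroke away)
bond 2 |J1  (C1: C, integral causality)
bond 0 |J2  (0-jn J1 has e-setter on 2)
bond 3 |I1  (common-e at J1 fixed by 2)
bond 4 |I2  (I2 outputs flow p/I2)
bond 5 |J2  (J2: bond 4 brought flow, rest push out)

dq_C1/dt = -p_I1/7 - p_I2/3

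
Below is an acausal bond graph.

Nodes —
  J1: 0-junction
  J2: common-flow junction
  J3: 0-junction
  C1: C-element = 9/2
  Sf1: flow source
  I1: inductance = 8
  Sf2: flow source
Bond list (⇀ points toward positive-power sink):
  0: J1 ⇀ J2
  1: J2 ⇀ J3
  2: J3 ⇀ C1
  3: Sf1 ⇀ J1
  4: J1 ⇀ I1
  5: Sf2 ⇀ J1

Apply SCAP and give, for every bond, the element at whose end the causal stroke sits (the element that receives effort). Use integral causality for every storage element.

b3 stroke→Sf1  (Sf1 (Sf) sets flow on bond)
b5 stroke→Sf2  (source Sf2 imposes f)
b2 stroke→J3  (C1 integral (e out))
b1 stroke→J2  (J3: bond 2 brought effort, rest push out)
b0 stroke→J1  (J2: last free bond brings flow in)
b4 stroke→I1  (common-e at J1 fixed by 0)

#0 →J1
#1 →J2
#2 →J3
#3 →Sf1
#4 →I1
#5 →Sf2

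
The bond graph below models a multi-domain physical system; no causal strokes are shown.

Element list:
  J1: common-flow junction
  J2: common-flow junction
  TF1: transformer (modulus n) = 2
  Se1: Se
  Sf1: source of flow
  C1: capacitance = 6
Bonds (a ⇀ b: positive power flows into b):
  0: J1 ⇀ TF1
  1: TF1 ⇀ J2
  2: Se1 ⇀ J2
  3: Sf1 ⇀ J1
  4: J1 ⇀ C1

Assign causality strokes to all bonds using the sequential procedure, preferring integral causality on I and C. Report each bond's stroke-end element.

β0 →J1
β1 →TF1
β2 →J2
β3 →Sf1
β4 →J1

bond 2 |J2  (source Se1 imposes e)
bond 3 |Sf1  (Sf1 (Sf) sets flow on bond)
bond 0 |J1  (J1 flow already set via bond 3)
bond 4 |J1  (common-f at J1 fixed by 3)
bond 1 |TF1  (J2: last free bond brings flow in)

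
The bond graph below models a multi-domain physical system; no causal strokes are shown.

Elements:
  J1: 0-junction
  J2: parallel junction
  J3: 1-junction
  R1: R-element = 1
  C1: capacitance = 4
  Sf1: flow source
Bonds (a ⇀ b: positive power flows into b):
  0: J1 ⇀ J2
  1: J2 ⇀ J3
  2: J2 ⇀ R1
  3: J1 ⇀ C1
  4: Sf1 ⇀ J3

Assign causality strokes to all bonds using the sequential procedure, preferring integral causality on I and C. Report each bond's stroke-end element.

bond 4 stroke at Sf1  (Sf1 (Sf) sets flow on bond)
bond 1 stroke at J3  (1-jn J3 has f-setter on 4)
bond 3 stroke at J1  (prefer integral on C1)
bond 0 stroke at J2  (common-e at J1 fixed by 3)
bond 2 stroke at R1  (0-jn J2 has e-setter on 0)

b0 |J2
b1 |J3
b2 |R1
b3 |J1
b4 |Sf1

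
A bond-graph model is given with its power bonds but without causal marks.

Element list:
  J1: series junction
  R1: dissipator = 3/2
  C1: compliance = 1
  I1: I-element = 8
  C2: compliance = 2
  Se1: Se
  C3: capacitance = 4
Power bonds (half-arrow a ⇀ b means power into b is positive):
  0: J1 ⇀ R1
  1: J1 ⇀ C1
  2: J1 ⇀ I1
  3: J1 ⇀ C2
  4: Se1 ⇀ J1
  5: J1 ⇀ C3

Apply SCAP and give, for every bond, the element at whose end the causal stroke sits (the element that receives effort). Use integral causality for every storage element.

bond 4 |J1  (Se1 fixes effort; stroke away)
bond 1 |J1  (prefer integral on C1)
bond 2 |I1  (I1 integral (f out))
bond 0 |J1  (J1: bond 2 brought flow, rest push out)
bond 3 |J1  (J1: bond 2 brought flow, rest push out)
bond 5 |J1  (1-jn J1 has f-setter on 2)

b0 |J1
b1 |J1
b2 |I1
b3 |J1
b4 |J1
b5 |J1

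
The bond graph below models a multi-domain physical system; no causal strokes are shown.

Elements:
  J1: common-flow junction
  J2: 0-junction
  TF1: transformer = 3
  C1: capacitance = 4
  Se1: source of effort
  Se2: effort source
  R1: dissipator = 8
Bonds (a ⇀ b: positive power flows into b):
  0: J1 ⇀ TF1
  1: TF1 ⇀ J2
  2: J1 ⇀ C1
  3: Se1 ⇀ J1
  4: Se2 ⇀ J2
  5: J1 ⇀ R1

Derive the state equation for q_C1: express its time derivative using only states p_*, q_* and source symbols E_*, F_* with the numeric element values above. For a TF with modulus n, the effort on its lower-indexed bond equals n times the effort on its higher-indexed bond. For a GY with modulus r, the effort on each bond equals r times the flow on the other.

β3 →J1  (Se1 (Se) sets effort on bond)
β4 →J2  (Se2 (Se) sets effort on bond)
β1 →TF1  (0-jn J2 has e-setter on 4)
β0 →J1  (through TF1, causality passes straight; one stroke at TF1)
β2 →J1  (C1 integral (e out))
β5 →R1  (only one flow-in slot at J1)

dq_C1/dt = E_Se1/8 - 3*E_Se2/8 - q_C1/32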